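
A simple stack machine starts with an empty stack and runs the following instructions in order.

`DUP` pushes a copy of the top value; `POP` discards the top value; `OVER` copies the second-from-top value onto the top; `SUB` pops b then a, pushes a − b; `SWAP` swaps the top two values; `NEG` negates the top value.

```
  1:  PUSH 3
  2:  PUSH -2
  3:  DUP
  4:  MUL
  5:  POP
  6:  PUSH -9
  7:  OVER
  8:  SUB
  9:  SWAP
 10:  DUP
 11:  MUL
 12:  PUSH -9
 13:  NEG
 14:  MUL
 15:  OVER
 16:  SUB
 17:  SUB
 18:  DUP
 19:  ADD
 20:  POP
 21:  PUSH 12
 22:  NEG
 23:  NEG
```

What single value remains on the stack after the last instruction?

12

PUSH 3  : [3]
PUSH -2 : [3, -2]
DUP     : [3, -2, -2]
MUL     : [3, 4]
POP     : [3]
PUSH -9 : [3, -9]
OVER    : [3, -9, 3]
SUB     : [3, -12]
SWAP    : [-12, 3]
DUP     : [-12, 3, 3]
MUL     : [-12, 9]
PUSH -9 : [-12, 9, -9]
NEG     : [-12, 9, 9]
MUL     : [-12, 81]
OVER    : [-12, 81, -12]
SUB     : [-12, 93]
SUB     : [-105]
DUP     : [-105, -105]
ADD     : [-210]
POP     : []
PUSH 12 : [12]
NEG     : [-12]
NEG     : [12]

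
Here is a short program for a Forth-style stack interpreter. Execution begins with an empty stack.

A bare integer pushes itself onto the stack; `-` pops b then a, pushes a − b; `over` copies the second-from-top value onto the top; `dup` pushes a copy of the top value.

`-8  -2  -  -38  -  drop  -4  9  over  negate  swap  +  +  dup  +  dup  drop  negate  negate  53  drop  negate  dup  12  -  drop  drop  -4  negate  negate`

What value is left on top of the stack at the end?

-8      -8
-2      -8 -2
-       -6
-38     -6 -38
-       32
drop    (empty)
-4      -4
9       -4 9
over    -4 9 -4
negate  -4 9 4
swap    -4 4 9
+       -4 13
+       9
dup     9 9
+       18
dup     18 18
drop    18
negate  -18
negate  18
53      18 53
drop    18
negate  -18
dup     -18 -18
12      -18 -18 12
-       -18 -30
drop    -18
drop    (empty)
-4      -4
negate  4
negate  -4

-4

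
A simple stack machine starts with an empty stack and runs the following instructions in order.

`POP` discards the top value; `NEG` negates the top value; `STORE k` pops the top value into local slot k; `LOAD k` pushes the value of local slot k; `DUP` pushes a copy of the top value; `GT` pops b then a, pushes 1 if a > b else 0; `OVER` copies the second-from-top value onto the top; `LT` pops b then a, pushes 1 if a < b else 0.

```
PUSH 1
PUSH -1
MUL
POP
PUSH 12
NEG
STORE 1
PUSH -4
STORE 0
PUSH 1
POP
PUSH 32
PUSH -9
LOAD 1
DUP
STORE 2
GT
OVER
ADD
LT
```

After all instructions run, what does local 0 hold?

PUSH 1  → 1
PUSH -1 → 1 -1
MUL     → -1
POP     → (empty)
PUSH 12 → 12
NEG     → -12
STORE 1 → (empty)
PUSH -4 → -4
STORE 0 → (empty)
PUSH 1  → 1
POP     → (empty)
PUSH 32 → 32
PUSH -9 → 32 -9
LOAD 1  → 32 -9 -12
DUP     → 32 -9 -12 -12
STORE 2 → 32 -9 -12
GT      → 32 1
OVER    → 32 1 32
ADD     → 32 33
LT      → 1

-4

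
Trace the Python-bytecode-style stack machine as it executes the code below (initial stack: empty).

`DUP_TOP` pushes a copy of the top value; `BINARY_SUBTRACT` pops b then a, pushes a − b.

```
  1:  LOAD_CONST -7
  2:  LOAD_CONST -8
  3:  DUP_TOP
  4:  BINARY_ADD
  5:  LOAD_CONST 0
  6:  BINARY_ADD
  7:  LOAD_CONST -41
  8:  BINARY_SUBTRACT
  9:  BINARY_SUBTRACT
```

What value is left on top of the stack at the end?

-32

LOAD_CONST -7   → [-7]
LOAD_CONST -8   → [-7, -8]
DUP_TOP         → [-7, -8, -8]
BINARY_ADD      → [-7, -16]
LOAD_CONST 0    → [-7, -16, 0]
BINARY_ADD      → [-7, -16]
LOAD_CONST -41  → [-7, -16, -41]
BINARY_SUBTRACT → [-7, 25]
BINARY_SUBTRACT → [-32]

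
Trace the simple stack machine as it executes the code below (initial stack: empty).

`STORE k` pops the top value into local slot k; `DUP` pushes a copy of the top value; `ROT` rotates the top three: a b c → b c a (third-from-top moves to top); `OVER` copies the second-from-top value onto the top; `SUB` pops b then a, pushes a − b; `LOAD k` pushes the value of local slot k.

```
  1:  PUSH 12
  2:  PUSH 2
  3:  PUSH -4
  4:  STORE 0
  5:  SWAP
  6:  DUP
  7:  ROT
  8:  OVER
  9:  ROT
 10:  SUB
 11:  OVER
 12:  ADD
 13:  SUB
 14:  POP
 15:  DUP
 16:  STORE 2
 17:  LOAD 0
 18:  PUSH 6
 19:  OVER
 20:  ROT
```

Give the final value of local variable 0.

PUSH 12  12
PUSH 2   12 2
PUSH -4  12 2 -4
STORE 0  12 2
SWAP     2 12
DUP      2 12 12
ROT      12 12 2
OVER     12 12 2 12
ROT      12 2 12 12
SUB      12 2 0
OVER     12 2 0 2
ADD      12 2 2
SUB      12 0
POP      12
DUP      12 12
STORE 2  12
LOAD 0   12 -4
PUSH 6   12 -4 6
OVER     12 -4 6 -4
ROT      12 6 -4 -4

-4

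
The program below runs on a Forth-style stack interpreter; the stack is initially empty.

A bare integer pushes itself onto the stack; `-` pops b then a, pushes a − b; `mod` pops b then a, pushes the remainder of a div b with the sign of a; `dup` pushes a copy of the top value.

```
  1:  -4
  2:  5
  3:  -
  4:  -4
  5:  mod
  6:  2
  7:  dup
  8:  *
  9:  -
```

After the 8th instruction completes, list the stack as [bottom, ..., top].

-4  -> [-4]
5   -> [-4, 5]
-   -> [-9]
-4  -> [-9, -4]
mod -> [-1]
2   -> [-1, 2]
dup -> [-1, 2, 2]
*   -> [-1, 4]

[-1, 4]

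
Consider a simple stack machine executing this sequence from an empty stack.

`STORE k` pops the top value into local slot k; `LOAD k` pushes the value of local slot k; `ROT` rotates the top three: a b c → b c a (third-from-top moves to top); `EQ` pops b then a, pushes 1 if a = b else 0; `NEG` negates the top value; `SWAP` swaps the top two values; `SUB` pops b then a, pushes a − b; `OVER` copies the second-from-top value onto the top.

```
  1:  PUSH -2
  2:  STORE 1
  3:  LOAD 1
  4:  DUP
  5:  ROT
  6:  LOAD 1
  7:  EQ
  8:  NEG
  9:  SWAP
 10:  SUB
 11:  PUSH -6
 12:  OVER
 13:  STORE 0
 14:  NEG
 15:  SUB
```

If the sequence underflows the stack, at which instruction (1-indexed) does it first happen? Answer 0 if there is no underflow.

PUSH -2 -> [-2]
STORE 1 -> []
LOAD 1  -> [-2]
DUP     -> [-2, -2]
ROT  — needs 3 operands, stack has 2 → underflow

5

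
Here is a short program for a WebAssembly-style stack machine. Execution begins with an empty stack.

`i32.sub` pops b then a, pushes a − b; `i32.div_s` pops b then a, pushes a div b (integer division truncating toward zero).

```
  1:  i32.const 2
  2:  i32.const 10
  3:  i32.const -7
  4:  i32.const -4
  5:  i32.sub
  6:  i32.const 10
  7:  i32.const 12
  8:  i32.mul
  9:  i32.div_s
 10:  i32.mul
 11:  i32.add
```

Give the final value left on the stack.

2

i32.const 2  → 2
i32.const 10 → 2 10
i32.const -7 → 2 10 -7
i32.const -4 → 2 10 -7 -4
i32.sub      → 2 10 -3
i32.const 10 → 2 10 -3 10
i32.const 12 → 2 10 -3 10 12
i32.mul      → 2 10 -3 120
i32.div_s    → 2 10 0
i32.mul      → 2 0
i32.add      → 2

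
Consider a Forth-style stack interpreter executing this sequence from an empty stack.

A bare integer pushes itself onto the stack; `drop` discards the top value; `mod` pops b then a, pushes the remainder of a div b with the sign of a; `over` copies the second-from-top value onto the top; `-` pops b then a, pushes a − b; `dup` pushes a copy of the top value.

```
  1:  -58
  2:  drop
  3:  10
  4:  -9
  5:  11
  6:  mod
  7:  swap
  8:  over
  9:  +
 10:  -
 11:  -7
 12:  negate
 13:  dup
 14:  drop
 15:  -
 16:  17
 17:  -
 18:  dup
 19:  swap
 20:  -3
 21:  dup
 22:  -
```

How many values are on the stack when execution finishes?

-58     -58
drop    (empty)
10      10
-9      10 -9
11      10 -9 11
mod     10 -9
swap    -9 10
over    -9 10 -9
+       -9 1
-       -10
-7      -10 -7
negate  -10 7
dup     -10 7 7
drop    -10 7
-       -17
17      -17 17
-       -34
dup     -34 -34
swap    -34 -34
-3      -34 -34 -3
dup     -34 -34 -3 -3
-       -34 -34 0

3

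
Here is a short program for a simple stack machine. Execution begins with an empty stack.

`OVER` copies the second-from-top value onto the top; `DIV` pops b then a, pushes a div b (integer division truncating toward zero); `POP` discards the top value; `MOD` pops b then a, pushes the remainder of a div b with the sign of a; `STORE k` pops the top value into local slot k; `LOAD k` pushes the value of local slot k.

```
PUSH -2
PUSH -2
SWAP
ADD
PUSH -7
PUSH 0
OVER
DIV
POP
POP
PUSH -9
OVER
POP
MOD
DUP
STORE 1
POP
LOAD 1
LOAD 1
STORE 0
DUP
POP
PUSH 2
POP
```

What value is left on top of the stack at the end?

-4

PUSH -2 -> [-2]
PUSH -2 -> [-2, -2]
SWAP    -> [-2, -2]
ADD     -> [-4]
PUSH -7 -> [-4, -7]
PUSH 0  -> [-4, -7, 0]
OVER    -> [-4, -7, 0, -7]
DIV     -> [-4, -7, 0]
POP     -> [-4, -7]
POP     -> [-4]
PUSH -9 -> [-4, -9]
OVER    -> [-4, -9, -4]
POP     -> [-4, -9]
MOD     -> [-4]
DUP     -> [-4, -4]
STORE 1 -> [-4]
POP     -> []
LOAD 1  -> [-4]
LOAD 1  -> [-4, -4]
STORE 0 -> [-4]
DUP     -> [-4, -4]
POP     -> [-4]
PUSH 2  -> [-4, 2]
POP     -> [-4]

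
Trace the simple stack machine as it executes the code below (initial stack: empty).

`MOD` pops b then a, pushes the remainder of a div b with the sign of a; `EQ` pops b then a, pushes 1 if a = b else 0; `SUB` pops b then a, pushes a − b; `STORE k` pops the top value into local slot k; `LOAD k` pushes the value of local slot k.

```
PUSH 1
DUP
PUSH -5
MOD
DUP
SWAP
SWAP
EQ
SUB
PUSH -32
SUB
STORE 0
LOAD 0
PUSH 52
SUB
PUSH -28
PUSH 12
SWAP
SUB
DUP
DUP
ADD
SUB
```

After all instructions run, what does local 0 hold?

PUSH 1   : [1]
DUP      : [1, 1]
PUSH -5  : [1, 1, -5]
MOD      : [1, 1]
DUP      : [1, 1, 1]
SWAP     : [1, 1, 1]
SWAP     : [1, 1, 1]
EQ       : [1, 1]
SUB      : [0]
PUSH -32 : [0, -32]
SUB      : [32]
STORE 0  : []
LOAD 0   : [32]
PUSH 52  : [32, 52]
SUB      : [-20]
PUSH -28 : [-20, -28]
PUSH 12  : [-20, -28, 12]
SWAP     : [-20, 12, -28]
SUB      : [-20, 40]
DUP      : [-20, 40, 40]
DUP      : [-20, 40, 40, 40]
ADD      : [-20, 40, 80]
SUB      : [-20, -40]

32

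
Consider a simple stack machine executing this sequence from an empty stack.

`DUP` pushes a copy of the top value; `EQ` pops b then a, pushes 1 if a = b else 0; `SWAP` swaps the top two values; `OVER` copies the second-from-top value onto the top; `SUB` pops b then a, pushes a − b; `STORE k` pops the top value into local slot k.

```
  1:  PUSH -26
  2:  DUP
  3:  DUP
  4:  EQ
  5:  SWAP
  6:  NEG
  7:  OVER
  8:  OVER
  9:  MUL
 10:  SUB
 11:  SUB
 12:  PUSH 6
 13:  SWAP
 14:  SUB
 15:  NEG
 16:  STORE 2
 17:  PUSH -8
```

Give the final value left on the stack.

PUSH -26 → -26
DUP      → -26 -26
DUP      → -26 -26 -26
EQ       → -26 1
SWAP     → 1 -26
NEG      → 1 26
OVER     → 1 26 1
OVER     → 1 26 1 26
MUL      → 1 26 26
SUB      → 1 0
SUB      → 1
PUSH 6   → 1 6
SWAP     → 6 1
SUB      → 5
NEG      → -5
STORE 2  → (empty)
PUSH -8  → -8

-8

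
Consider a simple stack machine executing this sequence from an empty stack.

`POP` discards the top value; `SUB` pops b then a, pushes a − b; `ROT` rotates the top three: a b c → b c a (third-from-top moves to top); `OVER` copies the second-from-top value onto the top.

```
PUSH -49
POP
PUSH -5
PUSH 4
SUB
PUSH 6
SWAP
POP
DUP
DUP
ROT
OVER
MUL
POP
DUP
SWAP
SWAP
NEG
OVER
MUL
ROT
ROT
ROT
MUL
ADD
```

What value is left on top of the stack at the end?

-210

PUSH -49 -> [-49]
POP      -> []
PUSH -5  -> [-5]
PUSH 4   -> [-5, 4]
SUB      -> [-9]
PUSH 6   -> [-9, 6]
SWAP     -> [6, -9]
POP      -> [6]
DUP      -> [6, 6]
DUP      -> [6, 6, 6]
ROT      -> [6, 6, 6]
OVER     -> [6, 6, 6, 6]
MUL      -> [6, 6, 36]
POP      -> [6, 6]
DUP      -> [6, 6, 6]
SWAP     -> [6, 6, 6]
SWAP     -> [6, 6, 6]
NEG      -> [6, 6, -6]
OVER     -> [6, 6, -6, 6]
MUL      -> [6, 6, -36]
ROT      -> [6, -36, 6]
ROT      -> [-36, 6, 6]
ROT      -> [6, 6, -36]
MUL      -> [6, -216]
ADD      -> [-210]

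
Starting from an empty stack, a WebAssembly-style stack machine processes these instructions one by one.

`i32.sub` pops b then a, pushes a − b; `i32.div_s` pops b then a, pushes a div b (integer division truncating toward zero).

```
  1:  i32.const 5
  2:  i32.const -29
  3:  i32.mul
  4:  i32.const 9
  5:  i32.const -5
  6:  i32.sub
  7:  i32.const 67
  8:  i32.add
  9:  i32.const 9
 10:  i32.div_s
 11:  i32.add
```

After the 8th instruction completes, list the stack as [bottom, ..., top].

[-145, 81]

i32.const 5    5
i32.const -29  5 -29
i32.mul        -145
i32.const 9    -145 9
i32.const -5   -145 9 -5
i32.sub        -145 14
i32.const 67   -145 14 67
i32.add        -145 81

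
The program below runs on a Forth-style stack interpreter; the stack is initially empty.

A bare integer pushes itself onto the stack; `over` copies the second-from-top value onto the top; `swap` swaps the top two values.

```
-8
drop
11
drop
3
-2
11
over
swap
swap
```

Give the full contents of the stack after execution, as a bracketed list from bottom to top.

-8   : [-8]
drop : []
11   : [11]
drop : []
3    : [3]
-2   : [3, -2]
11   : [3, -2, 11]
over : [3, -2, 11, -2]
swap : [3, -2, -2, 11]
swap : [3, -2, 11, -2]

[3, -2, 11, -2]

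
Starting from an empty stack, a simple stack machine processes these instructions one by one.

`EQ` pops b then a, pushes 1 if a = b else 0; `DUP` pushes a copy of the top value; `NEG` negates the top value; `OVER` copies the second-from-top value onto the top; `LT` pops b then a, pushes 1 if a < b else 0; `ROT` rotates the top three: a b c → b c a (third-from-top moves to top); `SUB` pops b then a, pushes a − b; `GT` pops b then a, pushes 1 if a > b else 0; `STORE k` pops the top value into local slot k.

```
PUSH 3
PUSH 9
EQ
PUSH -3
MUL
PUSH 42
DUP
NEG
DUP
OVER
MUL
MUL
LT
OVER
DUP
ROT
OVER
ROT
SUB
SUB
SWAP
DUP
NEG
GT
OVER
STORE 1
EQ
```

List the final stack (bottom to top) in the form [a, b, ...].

PUSH 3  -> 3
PUSH 9  -> 3 9
EQ      -> 0
PUSH -3 -> 0 -3
MUL     -> 0
PUSH 42 -> 0 42
DUP     -> 0 42 42
NEG     -> 0 42 -42
DUP     -> 0 42 -42 -42
OVER    -> 0 42 -42 -42 -42
MUL     -> 0 42 -42 1764
MUL     -> 0 42 -74088
LT      -> 0 0
OVER    -> 0 0 0
DUP     -> 0 0 0 0
ROT     -> 0 0 0 0
OVER    -> 0 0 0 0 0
ROT     -> 0 0 0 0 0
SUB     -> 0 0 0 0
SUB     -> 0 0 0
SWAP    -> 0 0 0
DUP     -> 0 0 0 0
NEG     -> 0 0 0 0
GT      -> 0 0 0
OVER    -> 0 0 0 0
STORE 1 -> 0 0 0
EQ      -> 0 1

[0, 1]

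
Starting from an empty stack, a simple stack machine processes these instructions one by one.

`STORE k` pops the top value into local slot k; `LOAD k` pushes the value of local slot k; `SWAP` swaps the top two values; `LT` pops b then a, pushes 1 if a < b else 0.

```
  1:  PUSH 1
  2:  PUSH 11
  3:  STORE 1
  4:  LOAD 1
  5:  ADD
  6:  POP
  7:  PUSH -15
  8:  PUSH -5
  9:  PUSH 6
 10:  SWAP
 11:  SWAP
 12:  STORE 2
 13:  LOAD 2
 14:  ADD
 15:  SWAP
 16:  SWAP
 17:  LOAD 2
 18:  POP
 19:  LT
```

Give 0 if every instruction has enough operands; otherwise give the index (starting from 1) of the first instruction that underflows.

PUSH 1    1
PUSH 11   1 11
STORE 1   1
LOAD 1    1 11
ADD       12
POP       (empty)
PUSH -15  -15
PUSH -5   -15 -5
PUSH 6    -15 -5 6
SWAP      -15 6 -5
SWAP      -15 -5 6
STORE 2   -15 -5
LOAD 2    -15 -5 6
ADD       -15 1
SWAP      1 -15
SWAP      -15 1
LOAD 2    -15 1 6
POP       -15 1
LT        1

0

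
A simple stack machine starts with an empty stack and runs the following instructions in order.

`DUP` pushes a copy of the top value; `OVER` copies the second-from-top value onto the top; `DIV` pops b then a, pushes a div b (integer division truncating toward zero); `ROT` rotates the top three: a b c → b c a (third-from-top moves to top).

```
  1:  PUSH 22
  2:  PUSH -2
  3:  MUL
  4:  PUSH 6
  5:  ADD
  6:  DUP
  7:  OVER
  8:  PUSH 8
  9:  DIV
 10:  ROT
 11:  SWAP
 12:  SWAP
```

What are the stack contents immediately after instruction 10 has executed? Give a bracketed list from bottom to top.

PUSH 22  22
PUSH -2  22 -2
MUL      -44
PUSH 6   -44 6
ADD      -38
DUP      -38 -38
OVER     -38 -38 -38
PUSH 8   -38 -38 -38 8
DIV      -38 -38 -4
ROT      -38 -4 -38

[-38, -4, -38]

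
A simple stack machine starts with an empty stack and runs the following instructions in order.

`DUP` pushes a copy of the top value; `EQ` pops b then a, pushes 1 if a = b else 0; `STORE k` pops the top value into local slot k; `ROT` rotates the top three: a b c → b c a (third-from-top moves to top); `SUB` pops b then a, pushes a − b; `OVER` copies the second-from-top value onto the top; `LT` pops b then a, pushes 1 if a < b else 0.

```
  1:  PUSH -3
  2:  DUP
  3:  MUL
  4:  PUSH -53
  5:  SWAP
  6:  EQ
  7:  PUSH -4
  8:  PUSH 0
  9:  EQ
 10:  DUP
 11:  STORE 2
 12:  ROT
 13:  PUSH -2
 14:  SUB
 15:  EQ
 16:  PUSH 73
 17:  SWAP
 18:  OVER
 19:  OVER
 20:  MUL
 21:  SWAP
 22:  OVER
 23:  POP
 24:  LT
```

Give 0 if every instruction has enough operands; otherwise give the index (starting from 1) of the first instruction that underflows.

PUSH -3  -> -3
DUP      -> -3 -3
MUL      -> 9
PUSH -53 -> 9 -53
SWAP     -> -53 9
EQ       -> 0
PUSH -4  -> 0 -4
PUSH 0   -> 0 -4 0
EQ       -> 0 0
DUP      -> 0 0 0
STORE 2  -> 0 0
ROT  — needs 3 operands, stack has 2 → underflow

12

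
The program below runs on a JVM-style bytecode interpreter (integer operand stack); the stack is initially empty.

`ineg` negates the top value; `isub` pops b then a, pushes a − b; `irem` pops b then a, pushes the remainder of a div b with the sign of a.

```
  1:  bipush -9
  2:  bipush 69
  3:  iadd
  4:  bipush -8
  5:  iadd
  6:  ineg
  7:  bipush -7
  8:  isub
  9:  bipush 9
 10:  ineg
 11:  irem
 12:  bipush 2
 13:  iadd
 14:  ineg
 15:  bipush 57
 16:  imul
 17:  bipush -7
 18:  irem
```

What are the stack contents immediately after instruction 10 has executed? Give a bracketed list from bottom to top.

bipush -9 → -9
bipush 69 → -9 69
iadd      → 60
bipush -8 → 60 -8
iadd      → 52
ineg      → -52
bipush -7 → -52 -7
isub      → -45
bipush 9  → -45 9
ineg      → -45 -9

[-45, -9]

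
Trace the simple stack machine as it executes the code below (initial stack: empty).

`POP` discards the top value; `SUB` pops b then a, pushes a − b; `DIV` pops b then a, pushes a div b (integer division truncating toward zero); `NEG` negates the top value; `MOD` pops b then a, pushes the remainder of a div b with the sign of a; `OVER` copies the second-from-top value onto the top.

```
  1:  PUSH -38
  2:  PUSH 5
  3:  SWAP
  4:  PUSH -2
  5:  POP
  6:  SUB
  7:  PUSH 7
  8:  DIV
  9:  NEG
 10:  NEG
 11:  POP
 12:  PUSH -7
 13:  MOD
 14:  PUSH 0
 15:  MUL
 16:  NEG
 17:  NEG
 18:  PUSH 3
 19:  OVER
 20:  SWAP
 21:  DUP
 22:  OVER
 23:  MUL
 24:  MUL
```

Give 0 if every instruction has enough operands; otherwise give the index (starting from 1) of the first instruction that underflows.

13

PUSH -38  -38
PUSH 5    -38 5
SWAP      5 -38
PUSH -2   5 -38 -2
POP       5 -38
SUB       43
PUSH 7    43 7
DIV       6
NEG       -6
NEG       6
POP       (empty)
PUSH -7   -7
MOD  — needs 2 operands, stack has 1 → underflow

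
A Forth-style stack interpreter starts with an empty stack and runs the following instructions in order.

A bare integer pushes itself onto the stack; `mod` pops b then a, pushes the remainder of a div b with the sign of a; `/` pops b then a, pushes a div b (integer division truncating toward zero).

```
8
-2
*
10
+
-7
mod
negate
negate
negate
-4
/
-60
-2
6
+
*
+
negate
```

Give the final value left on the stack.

8      → [8]
-2     → [8, -2]
*      → [-16]
10     → [-16, 10]
+      → [-6]
-7     → [-6, -7]
mod    → [-6]
negate → [6]
negate → [-6]
negate → [6]
-4     → [6, -4]
/      → [-1]
-60    → [-1, -60]
-2     → [-1, -60, -2]
6      → [-1, -60, -2, 6]
+      → [-1, -60, 4]
*      → [-1, -240]
+      → [-241]
negate → [241]

241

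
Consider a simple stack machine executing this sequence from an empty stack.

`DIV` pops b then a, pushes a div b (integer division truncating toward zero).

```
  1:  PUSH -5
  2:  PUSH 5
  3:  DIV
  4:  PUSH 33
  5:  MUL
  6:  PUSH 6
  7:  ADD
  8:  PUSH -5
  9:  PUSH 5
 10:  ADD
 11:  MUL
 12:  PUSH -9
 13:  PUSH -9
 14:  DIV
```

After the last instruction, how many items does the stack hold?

2

PUSH -5 → [-5]
PUSH 5  → [-5, 5]
DIV     → [-1]
PUSH 33 → [-1, 33]
MUL     → [-33]
PUSH 6  → [-33, 6]
ADD     → [-27]
PUSH -5 → [-27, -5]
PUSH 5  → [-27, -5, 5]
ADD     → [-27, 0]
MUL     → [0]
PUSH -9 → [0, -9]
PUSH -9 → [0, -9, -9]
DIV     → [0, 1]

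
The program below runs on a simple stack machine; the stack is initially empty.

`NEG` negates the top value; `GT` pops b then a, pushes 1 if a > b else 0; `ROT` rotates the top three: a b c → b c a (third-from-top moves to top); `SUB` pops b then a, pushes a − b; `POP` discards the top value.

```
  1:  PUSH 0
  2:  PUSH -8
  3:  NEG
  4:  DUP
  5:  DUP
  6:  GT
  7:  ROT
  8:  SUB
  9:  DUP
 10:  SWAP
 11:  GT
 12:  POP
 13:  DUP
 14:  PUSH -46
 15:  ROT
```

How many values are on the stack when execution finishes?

PUSH 0   : 0
PUSH -8  : 0 -8
NEG      : 0 8
DUP      : 0 8 8
DUP      : 0 8 8 8
GT       : 0 8 0
ROT      : 8 0 0
SUB      : 8 0
DUP      : 8 0 0
SWAP     : 8 0 0
GT       : 8 0
POP      : 8
DUP      : 8 8
PUSH -46 : 8 8 -46
ROT      : 8 -46 8

3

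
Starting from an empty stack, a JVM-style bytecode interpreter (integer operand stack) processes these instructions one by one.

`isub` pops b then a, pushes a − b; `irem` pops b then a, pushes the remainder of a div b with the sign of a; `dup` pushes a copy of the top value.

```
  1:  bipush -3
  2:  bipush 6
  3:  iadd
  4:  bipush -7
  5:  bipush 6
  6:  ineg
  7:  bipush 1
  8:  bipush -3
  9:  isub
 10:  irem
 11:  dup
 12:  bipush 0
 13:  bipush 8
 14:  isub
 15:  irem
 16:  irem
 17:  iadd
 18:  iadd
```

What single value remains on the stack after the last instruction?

bipush -3 : [-3]
bipush 6  : [-3, 6]
iadd      : [3]
bipush -7 : [3, -7]
bipush 6  : [3, -7, 6]
ineg      : [3, -7, -6]
bipush 1  : [3, -7, -6, 1]
bipush -3 : [3, -7, -6, 1, -3]
isub      : [3, -7, -6, 4]
irem      : [3, -7, -2]
dup       : [3, -7, -2, -2]
bipush 0  : [3, -7, -2, -2, 0]
bipush 8  : [3, -7, -2, -2, 0, 8]
isub      : [3, -7, -2, -2, -8]
irem      : [3, -7, -2, -2]
irem      : [3, -7, 0]
iadd      : [3, -7]
iadd      : [-4]

-4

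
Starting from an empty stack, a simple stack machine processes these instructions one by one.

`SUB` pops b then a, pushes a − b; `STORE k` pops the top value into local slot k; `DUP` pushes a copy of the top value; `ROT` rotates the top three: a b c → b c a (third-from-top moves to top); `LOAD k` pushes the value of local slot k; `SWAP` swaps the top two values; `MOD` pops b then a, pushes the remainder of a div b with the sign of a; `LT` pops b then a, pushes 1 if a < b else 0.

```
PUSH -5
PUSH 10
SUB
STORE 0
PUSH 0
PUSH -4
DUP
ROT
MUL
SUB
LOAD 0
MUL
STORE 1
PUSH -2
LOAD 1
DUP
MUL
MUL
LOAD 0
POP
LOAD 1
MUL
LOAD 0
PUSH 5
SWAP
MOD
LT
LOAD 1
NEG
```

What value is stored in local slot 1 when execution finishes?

60

PUSH -5 : [-5]
PUSH 10 : [-5, 10]
SUB     : [-15]
STORE 0 : []
PUSH 0  : [0]
PUSH -4 : [0, -4]
DUP     : [0, -4, -4]
ROT     : [-4, -4, 0]
MUL     : [-4, 0]
SUB     : [-4]
LOAD 0  : [-4, -15]
MUL     : [60]
STORE 1 : []
PUSH -2 : [-2]
LOAD 1  : [-2, 60]
DUP     : [-2, 60, 60]
MUL     : [-2, 3600]
MUL     : [-7200]
LOAD 0  : [-7200, -15]
POP     : [-7200]
LOAD 1  : [-7200, 60]
MUL     : [-432000]
LOAD 0  : [-432000, -15]
PUSH 5  : [-432000, -15, 5]
SWAP    : [-432000, 5, -15]
MOD     : [-432000, 5]
LT      : [1]
LOAD 1  : [1, 60]
NEG     : [1, -60]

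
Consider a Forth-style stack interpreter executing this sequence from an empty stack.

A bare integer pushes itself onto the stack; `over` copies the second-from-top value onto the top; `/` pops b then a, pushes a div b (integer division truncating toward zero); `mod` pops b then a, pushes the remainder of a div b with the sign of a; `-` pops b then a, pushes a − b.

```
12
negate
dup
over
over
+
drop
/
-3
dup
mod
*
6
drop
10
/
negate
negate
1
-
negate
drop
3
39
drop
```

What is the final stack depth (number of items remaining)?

1

12     → [12]
negate → [-12]
dup    → [-12, -12]
over   → [-12, -12, -12]
over   → [-12, -12, -12, -12]
+      → [-12, -12, -24]
drop   → [-12, -12]
/      → [1]
-3     → [1, -3]
dup    → [1, -3, -3]
mod    → [1, 0]
*      → [0]
6      → [0, 6]
drop   → [0]
10     → [0, 10]
/      → [0]
negate → [0]
negate → [0]
1      → [0, 1]
-      → [-1]
negate → [1]
drop   → []
3      → [3]
39     → [3, 39]
drop   → [3]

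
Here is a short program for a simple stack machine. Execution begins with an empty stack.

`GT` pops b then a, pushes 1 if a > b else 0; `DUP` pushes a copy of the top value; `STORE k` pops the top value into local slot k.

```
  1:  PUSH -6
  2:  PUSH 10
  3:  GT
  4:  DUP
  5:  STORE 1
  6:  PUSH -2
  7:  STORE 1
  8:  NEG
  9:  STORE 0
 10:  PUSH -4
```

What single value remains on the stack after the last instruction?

PUSH -6 : -6
PUSH 10 : -6 10
GT      : 0
DUP     : 0 0
STORE 1 : 0
PUSH -2 : 0 -2
STORE 1 : 0
NEG     : 0
STORE 0 : (empty)
PUSH -4 : -4

-4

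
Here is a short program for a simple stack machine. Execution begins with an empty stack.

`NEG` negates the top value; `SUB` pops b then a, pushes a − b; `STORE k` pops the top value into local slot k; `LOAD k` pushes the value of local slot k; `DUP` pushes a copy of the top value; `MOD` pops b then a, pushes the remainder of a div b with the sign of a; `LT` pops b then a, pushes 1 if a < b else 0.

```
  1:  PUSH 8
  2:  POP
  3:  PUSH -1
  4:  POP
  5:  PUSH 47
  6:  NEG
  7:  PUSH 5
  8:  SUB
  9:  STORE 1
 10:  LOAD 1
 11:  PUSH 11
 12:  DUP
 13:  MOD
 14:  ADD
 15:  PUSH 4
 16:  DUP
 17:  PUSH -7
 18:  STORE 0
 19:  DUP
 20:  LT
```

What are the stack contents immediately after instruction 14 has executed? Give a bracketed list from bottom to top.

PUSH 8  : 8
POP     : (empty)
PUSH -1 : -1
POP     : (empty)
PUSH 47 : 47
NEG     : -47
PUSH 5  : -47 5
SUB     : -52
STORE 1 : (empty)
LOAD 1  : -52
PUSH 11 : -52 11
DUP     : -52 11 11
MOD     : -52 0
ADD     : -52

[-52]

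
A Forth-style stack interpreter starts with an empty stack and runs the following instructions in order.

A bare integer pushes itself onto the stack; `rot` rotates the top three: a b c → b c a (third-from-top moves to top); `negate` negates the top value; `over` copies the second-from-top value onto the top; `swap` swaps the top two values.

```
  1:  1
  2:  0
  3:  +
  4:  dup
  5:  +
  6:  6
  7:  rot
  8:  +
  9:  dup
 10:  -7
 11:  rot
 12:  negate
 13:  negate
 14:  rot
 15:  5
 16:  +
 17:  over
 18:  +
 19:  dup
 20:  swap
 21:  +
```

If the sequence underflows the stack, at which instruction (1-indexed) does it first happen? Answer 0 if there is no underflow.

7

1   : 1
0   : 1 0
+   : 1
dup : 1 1
+   : 2
6   : 2 6
rot  — needs 3 operands, stack has 2 → underflow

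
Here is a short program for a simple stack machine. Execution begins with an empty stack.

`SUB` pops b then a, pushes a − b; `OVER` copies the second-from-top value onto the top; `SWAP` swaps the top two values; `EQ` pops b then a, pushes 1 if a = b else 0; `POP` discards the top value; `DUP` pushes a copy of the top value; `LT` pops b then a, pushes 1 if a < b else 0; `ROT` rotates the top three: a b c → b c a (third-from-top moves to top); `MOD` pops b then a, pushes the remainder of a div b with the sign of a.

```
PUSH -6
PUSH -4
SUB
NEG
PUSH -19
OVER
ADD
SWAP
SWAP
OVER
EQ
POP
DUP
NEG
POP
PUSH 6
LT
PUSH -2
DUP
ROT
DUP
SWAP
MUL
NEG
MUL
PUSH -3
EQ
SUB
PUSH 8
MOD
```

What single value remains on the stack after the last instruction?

PUSH -6  → -6
PUSH -4  → -6 -4
SUB      → -2
NEG      → 2
PUSH -19 → 2 -19
OVER     → 2 -19 2
ADD      → 2 -17
SWAP     → -17 2
SWAP     → 2 -17
OVER     → 2 -17 2
EQ       → 2 0
POP      → 2
DUP      → 2 2
NEG      → 2 -2
POP      → 2
PUSH 6   → 2 6
LT       → 1
PUSH -2  → 1 -2
DUP      → 1 -2 -2
ROT      → -2 -2 1
DUP      → -2 -2 1 1
SWAP     → -2 -2 1 1
MUL      → -2 -2 1
NEG      → -2 -2 -1
MUL      → -2 2
PUSH -3  → -2 2 -3
EQ       → -2 0
SUB      → -2
PUSH 8   → -2 8
MOD      → -2

-2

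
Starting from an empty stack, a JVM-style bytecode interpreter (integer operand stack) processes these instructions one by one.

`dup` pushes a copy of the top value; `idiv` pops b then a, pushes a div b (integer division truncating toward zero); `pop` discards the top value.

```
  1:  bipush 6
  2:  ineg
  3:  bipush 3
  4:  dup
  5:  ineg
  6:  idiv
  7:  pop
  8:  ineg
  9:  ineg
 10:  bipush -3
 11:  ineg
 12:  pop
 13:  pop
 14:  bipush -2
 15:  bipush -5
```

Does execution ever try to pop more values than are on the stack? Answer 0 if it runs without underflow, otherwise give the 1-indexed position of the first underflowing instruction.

bipush 6   6
ineg       -6
bipush 3   -6 3
dup        -6 3 3
ineg       -6 3 -3
idiv       -6 -1
pop        -6
ineg       6
ineg       -6
bipush -3  -6 -3
ineg       -6 3
pop        -6
pop        (empty)
bipush -2  -2
bipush -5  -2 -5

0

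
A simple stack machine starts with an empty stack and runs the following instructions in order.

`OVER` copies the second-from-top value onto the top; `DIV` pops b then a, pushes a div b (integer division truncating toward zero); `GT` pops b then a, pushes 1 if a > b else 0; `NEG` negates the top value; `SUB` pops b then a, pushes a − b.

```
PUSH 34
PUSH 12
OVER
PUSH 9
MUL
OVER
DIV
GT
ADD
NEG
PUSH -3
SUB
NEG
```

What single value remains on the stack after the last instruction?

PUSH 34 → [34]
PUSH 12 → [34, 12]
OVER    → [34, 12, 34]
PUSH 9  → [34, 12, 34, 9]
MUL     → [34, 12, 306]
OVER    → [34, 12, 306, 12]
DIV     → [34, 12, 25]
GT      → [34, 0]
ADD     → [34]
NEG     → [-34]
PUSH -3 → [-34, -3]
SUB     → [-31]
NEG     → [31]

31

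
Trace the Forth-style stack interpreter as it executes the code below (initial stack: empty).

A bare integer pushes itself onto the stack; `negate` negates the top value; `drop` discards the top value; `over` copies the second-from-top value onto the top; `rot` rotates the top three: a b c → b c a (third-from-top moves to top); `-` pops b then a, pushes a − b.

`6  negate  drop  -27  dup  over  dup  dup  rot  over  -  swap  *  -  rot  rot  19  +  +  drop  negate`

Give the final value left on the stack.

27

6      : 6
negate : -6
drop   : (empty)
-27    : -27
dup    : -27 -27
over   : -27 -27 -27
dup    : -27 -27 -27 -27
dup    : -27 -27 -27 -27 -27
rot    : -27 -27 -27 -27 -27
over   : -27 -27 -27 -27 -27 -27
-      : -27 -27 -27 -27 0
swap   : -27 -27 -27 0 -27
*      : -27 -27 -27 0
-      : -27 -27 -27
rot    : -27 -27 -27
rot    : -27 -27 -27
19     : -27 -27 -27 19
+      : -27 -27 -8
+      : -27 -35
drop   : -27
negate : 27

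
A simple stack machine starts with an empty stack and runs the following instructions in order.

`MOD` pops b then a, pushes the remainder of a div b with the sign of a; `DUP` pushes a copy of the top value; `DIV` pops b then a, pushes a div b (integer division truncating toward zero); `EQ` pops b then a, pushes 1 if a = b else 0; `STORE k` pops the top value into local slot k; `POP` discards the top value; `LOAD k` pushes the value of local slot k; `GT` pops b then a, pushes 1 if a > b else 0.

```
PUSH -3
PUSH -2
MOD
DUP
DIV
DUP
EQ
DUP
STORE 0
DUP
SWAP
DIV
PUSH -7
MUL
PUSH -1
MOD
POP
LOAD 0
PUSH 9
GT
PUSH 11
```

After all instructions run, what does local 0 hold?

PUSH -3 -> -3
PUSH -2 -> -3 -2
MOD     -> -1
DUP     -> -1 -1
DIV     -> 1
DUP     -> 1 1
EQ      -> 1
DUP     -> 1 1
STORE 0 -> 1
DUP     -> 1 1
SWAP    -> 1 1
DIV     -> 1
PUSH -7 -> 1 -7
MUL     -> -7
PUSH -1 -> -7 -1
MOD     -> 0
POP     -> (empty)
LOAD 0  -> 1
PUSH 9  -> 1 9
GT      -> 0
PUSH 11 -> 0 11

1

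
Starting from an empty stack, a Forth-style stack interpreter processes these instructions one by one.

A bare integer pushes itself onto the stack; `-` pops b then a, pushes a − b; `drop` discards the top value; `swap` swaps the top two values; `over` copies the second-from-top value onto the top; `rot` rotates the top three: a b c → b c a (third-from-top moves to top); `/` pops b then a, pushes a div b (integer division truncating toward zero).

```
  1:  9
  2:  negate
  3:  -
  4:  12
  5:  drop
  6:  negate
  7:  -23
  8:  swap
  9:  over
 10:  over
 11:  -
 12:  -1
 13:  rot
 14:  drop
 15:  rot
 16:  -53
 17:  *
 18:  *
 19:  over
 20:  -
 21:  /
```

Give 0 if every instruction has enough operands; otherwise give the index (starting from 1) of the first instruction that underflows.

3

9      : [9]
negate : [-9]
-  — needs 2 operands, stack has 1 → underflow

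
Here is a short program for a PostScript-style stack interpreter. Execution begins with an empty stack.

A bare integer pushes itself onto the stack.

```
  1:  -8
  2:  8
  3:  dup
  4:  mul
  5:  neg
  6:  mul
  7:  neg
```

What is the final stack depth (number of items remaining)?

1

-8  → [-8]
8   → [-8, 8]
dup → [-8, 8, 8]
mul → [-8, 64]
neg → [-8, -64]
mul → [512]
neg → [-512]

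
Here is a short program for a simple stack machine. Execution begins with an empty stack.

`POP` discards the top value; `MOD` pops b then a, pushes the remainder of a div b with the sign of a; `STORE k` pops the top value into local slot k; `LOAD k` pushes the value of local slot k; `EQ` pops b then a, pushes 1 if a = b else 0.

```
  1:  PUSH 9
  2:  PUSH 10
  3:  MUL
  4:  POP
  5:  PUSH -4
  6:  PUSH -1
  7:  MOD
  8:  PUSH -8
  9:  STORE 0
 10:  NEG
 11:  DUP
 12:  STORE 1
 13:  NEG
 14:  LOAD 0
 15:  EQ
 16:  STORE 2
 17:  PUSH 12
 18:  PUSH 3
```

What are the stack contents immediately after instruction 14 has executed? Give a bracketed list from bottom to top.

[0, -8]

PUSH 9  → 9
PUSH 10 → 9 10
MUL     → 90
POP     → (empty)
PUSH -4 → -4
PUSH -1 → -4 -1
MOD     → 0
PUSH -8 → 0 -8
STORE 0 → 0
NEG     → 0
DUP     → 0 0
STORE 1 → 0
NEG     → 0
LOAD 0  → 0 -8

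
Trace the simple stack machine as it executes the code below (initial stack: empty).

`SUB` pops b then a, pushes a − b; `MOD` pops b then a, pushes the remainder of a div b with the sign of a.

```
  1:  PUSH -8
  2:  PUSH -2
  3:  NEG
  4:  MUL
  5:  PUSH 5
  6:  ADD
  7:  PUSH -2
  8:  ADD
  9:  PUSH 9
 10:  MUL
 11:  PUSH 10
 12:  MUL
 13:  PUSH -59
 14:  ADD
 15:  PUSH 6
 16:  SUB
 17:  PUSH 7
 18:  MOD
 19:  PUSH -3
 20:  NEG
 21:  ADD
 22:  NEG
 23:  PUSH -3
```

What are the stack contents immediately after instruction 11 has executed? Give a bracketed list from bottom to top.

PUSH -8  [-8]
PUSH -2  [-8, -2]
NEG      [-8, 2]
MUL      [-16]
PUSH 5   [-16, 5]
ADD      [-11]
PUSH -2  [-11, -2]
ADD      [-13]
PUSH 9   [-13, 9]
MUL      [-117]
PUSH 10  [-117, 10]

[-117, 10]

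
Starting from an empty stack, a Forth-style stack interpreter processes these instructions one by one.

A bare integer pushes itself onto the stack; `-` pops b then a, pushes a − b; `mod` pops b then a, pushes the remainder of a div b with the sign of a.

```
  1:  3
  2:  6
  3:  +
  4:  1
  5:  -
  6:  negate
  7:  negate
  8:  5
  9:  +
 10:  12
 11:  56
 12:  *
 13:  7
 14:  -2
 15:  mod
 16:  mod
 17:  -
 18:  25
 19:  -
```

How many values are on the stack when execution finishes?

3      -> [3]
6      -> [3, 6]
+      -> [9]
1      -> [9, 1]
-      -> [8]
negate -> [-8]
negate -> [8]
5      -> [8, 5]
+      -> [13]
12     -> [13, 12]
56     -> [13, 12, 56]
*      -> [13, 672]
7      -> [13, 672, 7]
-2     -> [13, 672, 7, -2]
mod    -> [13, 672, 1]
mod    -> [13, 0]
-      -> [13]
25     -> [13, 25]
-      -> [-12]

1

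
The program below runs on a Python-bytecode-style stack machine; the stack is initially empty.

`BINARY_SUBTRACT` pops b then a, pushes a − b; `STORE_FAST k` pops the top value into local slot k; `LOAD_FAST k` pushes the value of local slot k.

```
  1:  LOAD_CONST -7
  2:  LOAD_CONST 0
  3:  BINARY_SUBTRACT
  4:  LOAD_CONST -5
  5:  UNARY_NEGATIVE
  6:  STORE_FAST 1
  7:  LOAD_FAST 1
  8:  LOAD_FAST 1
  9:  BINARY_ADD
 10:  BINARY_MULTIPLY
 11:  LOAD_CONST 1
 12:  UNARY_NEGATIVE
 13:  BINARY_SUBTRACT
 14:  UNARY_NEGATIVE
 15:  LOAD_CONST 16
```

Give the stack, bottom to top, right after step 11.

[-70, 1]

LOAD_CONST -7   : [-7]
LOAD_CONST 0    : [-7, 0]
BINARY_SUBTRACT : [-7]
LOAD_CONST -5   : [-7, -5]
UNARY_NEGATIVE  : [-7, 5]
STORE_FAST 1    : [-7]
LOAD_FAST 1     : [-7, 5]
LOAD_FAST 1     : [-7, 5, 5]
BINARY_ADD      : [-7, 10]
BINARY_MULTIPLY : [-70]
LOAD_CONST 1    : [-70, 1]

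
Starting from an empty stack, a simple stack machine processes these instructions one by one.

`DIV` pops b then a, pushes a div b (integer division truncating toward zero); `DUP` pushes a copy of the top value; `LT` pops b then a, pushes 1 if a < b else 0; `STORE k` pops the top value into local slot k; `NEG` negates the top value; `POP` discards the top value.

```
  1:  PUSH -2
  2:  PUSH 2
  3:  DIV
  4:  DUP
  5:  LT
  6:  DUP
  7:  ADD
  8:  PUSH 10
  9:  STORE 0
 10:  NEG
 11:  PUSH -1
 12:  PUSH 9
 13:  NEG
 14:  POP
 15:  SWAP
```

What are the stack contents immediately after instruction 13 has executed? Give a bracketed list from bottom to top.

PUSH -2 : [-2]
PUSH 2  : [-2, 2]
DIV     : [-1]
DUP     : [-1, -1]
LT      : [0]
DUP     : [0, 0]
ADD     : [0]
PUSH 10 : [0, 10]
STORE 0 : [0]
NEG     : [0]
PUSH -1 : [0, -1]
PUSH 9  : [0, -1, 9]
NEG     : [0, -1, -9]

[0, -1, -9]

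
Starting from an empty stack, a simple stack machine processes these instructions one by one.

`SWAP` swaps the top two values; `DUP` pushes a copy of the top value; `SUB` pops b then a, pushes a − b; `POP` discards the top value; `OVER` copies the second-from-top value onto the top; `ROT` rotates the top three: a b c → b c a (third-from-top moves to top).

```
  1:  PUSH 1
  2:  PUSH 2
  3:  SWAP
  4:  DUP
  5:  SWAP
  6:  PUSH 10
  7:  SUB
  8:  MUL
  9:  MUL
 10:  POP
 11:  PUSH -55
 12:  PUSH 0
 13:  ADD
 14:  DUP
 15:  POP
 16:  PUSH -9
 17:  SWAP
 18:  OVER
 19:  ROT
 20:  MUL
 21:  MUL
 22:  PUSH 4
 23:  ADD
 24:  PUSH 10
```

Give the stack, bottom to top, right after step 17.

PUSH 1   → 1
PUSH 2   → 1 2
SWAP     → 2 1
DUP      → 2 1 1
SWAP     → 2 1 1
PUSH 10  → 2 1 1 10
SUB      → 2 1 -9
MUL      → 2 -9
MUL      → -18
POP      → (empty)
PUSH -55 → -55
PUSH 0   → -55 0
ADD      → -55
DUP      → -55 -55
POP      → -55
PUSH -9  → -55 -9
SWAP     → -9 -55

[-9, -55]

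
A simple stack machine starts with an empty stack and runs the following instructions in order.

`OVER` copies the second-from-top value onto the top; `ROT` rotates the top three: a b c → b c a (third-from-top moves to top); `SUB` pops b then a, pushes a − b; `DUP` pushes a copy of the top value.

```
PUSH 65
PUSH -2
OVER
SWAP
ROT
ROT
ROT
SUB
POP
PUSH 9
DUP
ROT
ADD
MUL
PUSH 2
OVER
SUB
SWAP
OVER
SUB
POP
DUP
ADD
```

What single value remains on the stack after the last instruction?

-1328

PUSH 65 → [65]
PUSH -2 → [65, -2]
OVER    → [65, -2, 65]
SWAP    → [65, 65, -2]
ROT     → [65, -2, 65]
ROT     → [-2, 65, 65]
ROT     → [65, 65, -2]
SUB     → [65, 67]
POP     → [65]
PUSH 9  → [65, 9]
DUP     → [65, 9, 9]
ROT     → [9, 9, 65]
ADD     → [9, 74]
MUL     → [666]
PUSH 2  → [666, 2]
OVER    → [666, 2, 666]
SUB     → [666, -664]
SWAP    → [-664, 666]
OVER    → [-664, 666, -664]
SUB     → [-664, 1330]
POP     → [-664]
DUP     → [-664, -664]
ADD     → [-1328]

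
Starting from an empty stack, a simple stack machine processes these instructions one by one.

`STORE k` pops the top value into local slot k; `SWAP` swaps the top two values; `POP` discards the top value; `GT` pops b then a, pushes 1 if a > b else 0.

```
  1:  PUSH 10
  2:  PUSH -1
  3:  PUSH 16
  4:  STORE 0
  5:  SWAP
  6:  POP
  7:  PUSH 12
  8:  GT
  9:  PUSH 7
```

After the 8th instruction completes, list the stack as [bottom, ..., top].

[0]

PUSH 10 -> [10]
PUSH -1 -> [10, -1]
PUSH 16 -> [10, -1, 16]
STORE 0 -> [10, -1]
SWAP    -> [-1, 10]
POP     -> [-1]
PUSH 12 -> [-1, 12]
GT      -> [0]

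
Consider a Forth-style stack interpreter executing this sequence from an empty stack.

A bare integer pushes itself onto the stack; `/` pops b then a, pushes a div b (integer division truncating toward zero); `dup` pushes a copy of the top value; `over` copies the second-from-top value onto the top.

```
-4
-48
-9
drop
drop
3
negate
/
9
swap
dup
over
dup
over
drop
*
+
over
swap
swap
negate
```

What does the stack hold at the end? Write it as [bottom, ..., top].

-4      [-4]
-48     [-4, -48]
-9      [-4, -48, -9]
drop    [-4, -48]
drop    [-4]
3       [-4, 3]
negate  [-4, -3]
/       [1]
9       [1, 9]
swap    [9, 1]
dup     [9, 1, 1]
over    [9, 1, 1, 1]
dup     [9, 1, 1, 1, 1]
over    [9, 1, 1, 1, 1, 1]
drop    [9, 1, 1, 1, 1]
*       [9, 1, 1, 1]
+       [9, 1, 2]
over    [9, 1, 2, 1]
swap    [9, 1, 1, 2]
swap    [9, 1, 2, 1]
negate  [9, 1, 2, -1]

[9, 1, 2, -1]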